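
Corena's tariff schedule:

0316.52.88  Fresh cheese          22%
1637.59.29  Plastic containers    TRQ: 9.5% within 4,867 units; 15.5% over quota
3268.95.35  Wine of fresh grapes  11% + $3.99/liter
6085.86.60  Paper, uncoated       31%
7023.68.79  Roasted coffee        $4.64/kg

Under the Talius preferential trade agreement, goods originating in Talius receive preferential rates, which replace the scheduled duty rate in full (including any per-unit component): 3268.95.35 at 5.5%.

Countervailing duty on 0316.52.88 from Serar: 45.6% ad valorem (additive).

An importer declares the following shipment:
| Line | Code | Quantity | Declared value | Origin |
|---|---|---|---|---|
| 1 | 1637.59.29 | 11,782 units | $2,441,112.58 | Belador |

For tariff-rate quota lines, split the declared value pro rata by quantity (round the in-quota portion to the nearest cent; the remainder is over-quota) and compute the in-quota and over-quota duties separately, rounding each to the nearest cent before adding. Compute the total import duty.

$317,868.82

Line 1 (1637.59.29, Belador, 11,782 units, $2,441,112.58):
Code 1637.59.29 is under a tariff-rate quota (threshold 4,867 units). In-quota: 4,867 units at 9.5%; over-quota: 6,915 units at 15.5%.
Pro-rata value split: in-quota = $2,441,112.58 × 4,867/11,782 = $1,008,393.73; over-quota = $2,441,112.58 − $1,008,393.73 = $1,432,718.85.
In-quota duty = $1,008,393.73 × 9.5% = $95,797.40. Over-quota duty = $1,432,718.85 × 15.5% = $222,071.42.
Line duty = $95,797.40 + $222,071.42 = $317,868.82.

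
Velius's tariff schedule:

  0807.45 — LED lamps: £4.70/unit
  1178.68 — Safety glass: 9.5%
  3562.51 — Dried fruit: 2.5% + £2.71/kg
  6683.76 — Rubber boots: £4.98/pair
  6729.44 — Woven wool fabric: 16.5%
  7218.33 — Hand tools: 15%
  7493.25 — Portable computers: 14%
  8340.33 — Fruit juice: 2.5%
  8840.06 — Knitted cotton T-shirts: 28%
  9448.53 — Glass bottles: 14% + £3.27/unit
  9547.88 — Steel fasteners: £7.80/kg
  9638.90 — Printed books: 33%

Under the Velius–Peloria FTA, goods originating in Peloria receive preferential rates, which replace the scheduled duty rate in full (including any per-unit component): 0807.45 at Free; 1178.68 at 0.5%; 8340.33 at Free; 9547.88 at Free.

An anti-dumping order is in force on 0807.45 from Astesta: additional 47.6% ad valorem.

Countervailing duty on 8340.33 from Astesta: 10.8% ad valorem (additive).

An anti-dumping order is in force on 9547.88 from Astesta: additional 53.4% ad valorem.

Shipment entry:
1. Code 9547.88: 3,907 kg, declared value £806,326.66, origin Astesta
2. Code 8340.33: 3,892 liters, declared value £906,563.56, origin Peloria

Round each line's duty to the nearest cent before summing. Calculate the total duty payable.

Line 1 (9547.88, Astesta, 3,907 kg, £806,326.66):
Base rate for 9547.88 is £7.80/kg.
9547.88 has an FTA preferential rate, but origin Astesta is not Peloria; base rate stands.
Additional duty on 9547.88 from Astesta: +53.4% ad valorem. Applied ad valorem rate = 53.4%.
Duty = £806,326.66 × 53.4% + 3,907 × £7.80 = £461,053.04.
Line 2 (8340.33, Peloria, 3,892 liters, £906,563.56):
Base rate for 8340.33 is 2.5%.
Origin Peloria qualifies under the Velius–Peloria agreement and 8340.33 is covered: preferential rate Free applies instead.
The additional-duty order on 8340.33 targets Astesta, not Peloria; it does not apply.
Duty = £906,563.56 × 0% = £0.00.
Total = £461,053.04 + £0.00 = £461,053.04.

£461,053.04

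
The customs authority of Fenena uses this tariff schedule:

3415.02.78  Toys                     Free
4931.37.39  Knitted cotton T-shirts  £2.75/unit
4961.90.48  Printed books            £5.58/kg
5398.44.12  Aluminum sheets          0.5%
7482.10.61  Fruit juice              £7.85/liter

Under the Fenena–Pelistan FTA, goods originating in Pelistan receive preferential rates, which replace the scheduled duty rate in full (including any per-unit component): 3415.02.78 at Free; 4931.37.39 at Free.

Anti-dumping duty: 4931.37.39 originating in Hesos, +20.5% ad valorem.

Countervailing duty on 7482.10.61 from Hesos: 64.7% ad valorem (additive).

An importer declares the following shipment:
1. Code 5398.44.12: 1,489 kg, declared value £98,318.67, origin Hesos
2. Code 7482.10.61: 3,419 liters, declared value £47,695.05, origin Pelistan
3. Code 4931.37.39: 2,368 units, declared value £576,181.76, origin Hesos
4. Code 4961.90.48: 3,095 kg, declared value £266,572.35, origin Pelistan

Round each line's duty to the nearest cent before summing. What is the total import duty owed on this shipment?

£169,230.10

Line 1 (5398.44.12, Hesos, 1,489 kg, £98,318.67):
Base rate for 5398.44.12 is 0.5%.
Duty = £98,318.67 × 0.5% = £491.59.
Line 2 (7482.10.61, Pelistan, 3,419 liters, £47,695.05):
Base rate for 7482.10.61 is £7.85/liter.
Origin Pelistan is the FTA partner but 7482.10.61 is not on the preference list; base rate stands.
The additional-duty order on 7482.10.61 targets Hesos, not Pelistan; it does not apply.
Duty = 3,419 × £7.85 = £26,839.15.
Line 3 (4931.37.39, Hesos, 2,368 units, £576,181.76):
Base rate for 4931.37.39 is £2.75/unit.
4931.37.39 has an FTA preferential rate, but origin Hesos is not Pelistan; base rate stands.
Additional duty on 4931.37.39 from Hesos: +20.5% ad valorem. Applied ad valorem rate = 20.5%.
Duty = £576,181.76 × 20.5% + 2,368 × £2.75 = £124,629.26.
Line 4 (4961.90.48, Pelistan, 3,095 kg, £266,572.35):
Base rate for 4961.90.48 is £5.58/kg.
Origin Pelistan is the FTA partner but 4961.90.48 is not on the preference list; base rate stands.
Duty = 3,095 × £5.58 = £17,270.10.
Total = £491.59 + £26,839.15 + £124,629.26 + £17,270.10 = £169,230.10.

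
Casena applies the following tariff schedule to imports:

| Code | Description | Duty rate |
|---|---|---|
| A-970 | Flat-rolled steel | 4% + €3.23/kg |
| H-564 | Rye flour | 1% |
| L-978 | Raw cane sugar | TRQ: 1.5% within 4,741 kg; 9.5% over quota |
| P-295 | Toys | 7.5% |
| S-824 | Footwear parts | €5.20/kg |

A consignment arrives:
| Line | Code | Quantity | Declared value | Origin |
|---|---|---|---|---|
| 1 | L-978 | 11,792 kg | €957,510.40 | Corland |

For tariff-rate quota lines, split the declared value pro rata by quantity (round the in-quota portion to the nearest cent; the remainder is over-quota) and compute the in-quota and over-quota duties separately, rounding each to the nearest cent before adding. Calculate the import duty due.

€60,165.95

Line 1 (L-978, Corland, 11,792 kg, €957,510.40):
Code L-978 is under a tariff-rate quota (threshold 4,741 kg). In-quota: 4,741 kg at 1.5%; over-quota: 7,051 kg at 9.5%.
Pro-rata value split: in-quota = €957,510.40 × 4,741/11,792 = €384,969.20; over-quota = €957,510.40 − €384,969.20 = €572,541.20.
In-quota duty = €384,969.20 × 1.5% = €5,774.54. Over-quota duty = €572,541.20 × 9.5% = €54,391.41.
Line duty = €5,774.54 + €54,391.41 = €60,165.95.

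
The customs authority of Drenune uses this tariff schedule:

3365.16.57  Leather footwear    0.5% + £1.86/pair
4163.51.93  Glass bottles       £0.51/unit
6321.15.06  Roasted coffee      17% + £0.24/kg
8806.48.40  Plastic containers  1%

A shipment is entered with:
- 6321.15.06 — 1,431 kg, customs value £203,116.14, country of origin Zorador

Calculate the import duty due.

Line 1 (6321.15.06, Zorador, 1,431 kg, £203,116.14):
Base rate for 6321.15.06 is 17% + £0.24/kg.
Duty = £203,116.14 × 17% + 1,431 × £0.24 = £34,873.18.

£34,873.18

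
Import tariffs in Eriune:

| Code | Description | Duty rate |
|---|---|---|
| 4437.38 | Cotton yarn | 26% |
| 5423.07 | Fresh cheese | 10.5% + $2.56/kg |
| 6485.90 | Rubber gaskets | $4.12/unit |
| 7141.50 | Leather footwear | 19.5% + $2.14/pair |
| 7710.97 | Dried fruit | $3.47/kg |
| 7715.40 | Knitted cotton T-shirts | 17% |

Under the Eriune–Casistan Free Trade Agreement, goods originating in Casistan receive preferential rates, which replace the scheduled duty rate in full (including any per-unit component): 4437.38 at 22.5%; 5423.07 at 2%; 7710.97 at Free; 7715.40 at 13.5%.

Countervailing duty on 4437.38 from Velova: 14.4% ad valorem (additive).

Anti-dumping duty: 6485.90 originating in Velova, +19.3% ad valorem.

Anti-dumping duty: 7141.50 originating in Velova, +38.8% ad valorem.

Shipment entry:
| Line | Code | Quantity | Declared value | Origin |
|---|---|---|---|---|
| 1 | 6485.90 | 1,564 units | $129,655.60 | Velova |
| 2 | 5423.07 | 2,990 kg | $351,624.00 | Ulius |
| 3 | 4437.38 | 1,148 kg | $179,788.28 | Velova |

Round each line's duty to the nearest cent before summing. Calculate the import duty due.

$148,676.60

Line 1 (6485.90, Velova, 1,564 units, $129,655.60):
Base rate for 6485.90 is $4.12/unit.
Additional duty on 6485.90 from Velova: +19.3% ad valorem. Applied ad valorem rate = 19.3%.
Duty = $129,655.60 × 19.3% + 1,564 × $4.12 = $31,467.21.
Line 2 (5423.07, Ulius, 2,990 kg, $351,624.00):
Base rate for 5423.07 is 10.5% + $2.56/kg.
5423.07 has an FTA preferential rate, but origin Ulius is not Casistan; base rate stands.
Duty = $351,624.00 × 10.5% + 2,990 × $2.56 = $44,574.92.
Line 3 (4437.38, Velova, 1,148 kg, $179,788.28):
Base rate for 4437.38 is 26%.
4437.38 has an FTA preferential rate, but origin Velova is not Casistan; base rate stands.
Additional duty on 4437.38 from Velova: +14.4%. Applied ad valorem rate: 26% + 14.4% = 40.4%.
Duty = $179,788.28 × 40.4% = $72,634.47.
Total = $31,467.21 + $44,574.92 + $72,634.47 = $148,676.60.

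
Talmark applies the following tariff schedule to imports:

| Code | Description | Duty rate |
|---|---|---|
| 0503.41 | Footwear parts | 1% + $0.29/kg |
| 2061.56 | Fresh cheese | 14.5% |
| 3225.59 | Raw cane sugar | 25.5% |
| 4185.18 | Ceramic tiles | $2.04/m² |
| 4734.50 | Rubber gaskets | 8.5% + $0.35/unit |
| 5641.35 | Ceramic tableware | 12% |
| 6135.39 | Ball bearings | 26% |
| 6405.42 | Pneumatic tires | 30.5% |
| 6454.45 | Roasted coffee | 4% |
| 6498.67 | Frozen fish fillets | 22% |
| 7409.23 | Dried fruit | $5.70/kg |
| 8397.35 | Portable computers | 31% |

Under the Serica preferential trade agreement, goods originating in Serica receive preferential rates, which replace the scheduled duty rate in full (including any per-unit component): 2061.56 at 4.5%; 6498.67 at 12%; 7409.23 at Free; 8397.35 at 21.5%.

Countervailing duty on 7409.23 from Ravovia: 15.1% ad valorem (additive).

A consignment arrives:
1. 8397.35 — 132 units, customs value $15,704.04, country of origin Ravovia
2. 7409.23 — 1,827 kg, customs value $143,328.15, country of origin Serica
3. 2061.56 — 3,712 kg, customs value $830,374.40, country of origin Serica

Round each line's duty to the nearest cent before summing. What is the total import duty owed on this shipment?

$42,235.10

Line 1 (8397.35, Ravovia, 132 units, $15,704.04):
Base rate for 8397.35 is 31%.
8397.35 has an FTA preferential rate, but origin Ravovia is not Serica; base rate stands.
Duty = $15,704.04 × 31% = $4,868.25.
Line 2 (7409.23, Serica, 1,827 kg, $143,328.15):
Base rate for 7409.23 is $5.70/kg.
Origin Serica qualifies under the Talmark–Serica agreement and 7409.23 is covered: preferential rate Free applies instead.
The additional-duty order on 7409.23 targets Ravovia, not Serica; it does not apply.
Duty = $143,328.15 × 0% = $0.00.
Line 3 (2061.56, Serica, 3,712 kg, $830,374.40):
Base rate for 2061.56 is 14.5%.
Origin Serica qualifies under the Talmark–Serica agreement and 2061.56 is covered: preferential rate 4.5% applies instead.
Duty = $830,374.40 × 4.5% = $37,366.85.
Total = $4,868.25 + $0.00 + $37,366.85 = $42,235.10.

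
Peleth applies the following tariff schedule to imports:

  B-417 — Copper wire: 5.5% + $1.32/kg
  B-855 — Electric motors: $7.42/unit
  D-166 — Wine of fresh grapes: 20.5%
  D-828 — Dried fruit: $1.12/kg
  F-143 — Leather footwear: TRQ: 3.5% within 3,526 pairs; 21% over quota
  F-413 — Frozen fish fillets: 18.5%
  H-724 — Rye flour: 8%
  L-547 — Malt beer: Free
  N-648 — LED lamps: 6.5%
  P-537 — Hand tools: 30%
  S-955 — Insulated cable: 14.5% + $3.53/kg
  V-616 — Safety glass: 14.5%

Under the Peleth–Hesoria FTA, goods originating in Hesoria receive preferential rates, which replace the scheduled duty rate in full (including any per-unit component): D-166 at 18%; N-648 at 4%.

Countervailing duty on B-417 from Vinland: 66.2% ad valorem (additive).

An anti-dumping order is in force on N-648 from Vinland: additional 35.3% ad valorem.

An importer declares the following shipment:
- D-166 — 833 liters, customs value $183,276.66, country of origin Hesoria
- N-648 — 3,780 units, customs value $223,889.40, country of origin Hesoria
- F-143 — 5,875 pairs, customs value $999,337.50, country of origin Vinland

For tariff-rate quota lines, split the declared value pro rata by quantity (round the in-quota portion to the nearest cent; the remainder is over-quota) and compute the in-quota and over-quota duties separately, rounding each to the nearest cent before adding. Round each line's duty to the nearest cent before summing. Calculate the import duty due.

$146,846.05

Line 1 (D-166, Hesoria, 833 liters, $183,276.66):
Base rate for D-166 is 20.5%.
Origin Hesoria qualifies under the Peleth–Hesoria agreement and D-166 is covered: preferential rate 18% applies instead.
Duty = $183,276.66 × 18% = $32,989.80.
Line 2 (N-648, Hesoria, 3,780 units, $223,889.40):
Base rate for N-648 is 6.5%.
Origin Hesoria qualifies under the Peleth–Hesoria agreement and N-648 is covered: preferential rate 4% applies instead.
The additional-duty order on N-648 targets Vinland, not Hesoria; it does not apply.
Duty = $223,889.40 × 4% = $8,955.58.
Line 3 (F-143, Vinland, 5,875 pairs, $999,337.50):
Code F-143 is under a tariff-rate quota (threshold 3,526 pairs). In-quota: 3,526 pairs at 3.5%; over-quota: 2,349 pairs at 21%.
Pro-rata value split: in-quota = $999,337.50 × 3,526/5,875 = $599,772.60; over-quota = $999,337.50 − $599,772.60 = $399,564.90.
In-quota duty = $599,772.60 × 3.5% = $20,992.04. Over-quota duty = $399,564.90 × 21% = $83,908.63.
Line duty = $20,992.04 + $83,908.63 = $104,900.67.
Total = $32,989.80 + $8,955.58 + $104,900.67 = $146,846.05.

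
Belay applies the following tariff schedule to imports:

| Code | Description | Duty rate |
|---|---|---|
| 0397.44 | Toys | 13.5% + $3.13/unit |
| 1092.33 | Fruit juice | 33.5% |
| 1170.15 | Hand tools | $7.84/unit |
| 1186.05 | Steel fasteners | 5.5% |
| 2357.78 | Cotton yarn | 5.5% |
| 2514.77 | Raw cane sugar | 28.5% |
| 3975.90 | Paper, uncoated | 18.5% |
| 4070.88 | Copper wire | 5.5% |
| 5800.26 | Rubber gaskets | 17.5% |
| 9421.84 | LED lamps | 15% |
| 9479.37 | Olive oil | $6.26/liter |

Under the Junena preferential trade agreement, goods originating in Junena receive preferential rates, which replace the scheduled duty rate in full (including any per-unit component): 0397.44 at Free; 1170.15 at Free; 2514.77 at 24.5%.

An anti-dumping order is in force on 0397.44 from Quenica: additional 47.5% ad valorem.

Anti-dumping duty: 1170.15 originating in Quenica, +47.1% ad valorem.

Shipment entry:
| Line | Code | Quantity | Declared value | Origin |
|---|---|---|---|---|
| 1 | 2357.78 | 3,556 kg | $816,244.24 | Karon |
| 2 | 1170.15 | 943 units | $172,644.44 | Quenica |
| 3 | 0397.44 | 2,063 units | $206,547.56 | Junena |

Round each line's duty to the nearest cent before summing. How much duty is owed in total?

Line 1 (2357.78, Karon, 3,556 kg, $816,244.24):
Base rate for 2357.78 is 5.5%.
Duty = $816,244.24 × 5.5% = $44,893.43.
Line 2 (1170.15, Quenica, 943 units, $172,644.44):
Base rate for 1170.15 is $7.84/unit.
1170.15 has an FTA preferential rate, but origin Quenica is not Junena; base rate stands.
Additional duty on 1170.15 from Quenica: +47.1% ad valorem. Applied ad valorem rate = 47.1%.
Duty = $172,644.44 × 47.1% + 943 × $7.84 = $88,708.65.
Line 3 (0397.44, Junena, 2,063 units, $206,547.56):
Base rate for 0397.44 is 13.5% + $3.13/unit.
Origin Junena qualifies under the Belay–Junena agreement and 0397.44 is covered: preferential rate Free applies instead.
The additional-duty order on 0397.44 targets Quenica, not Junena; it does not apply.
Duty = $206,547.56 × 0% = $0.00.
Total = $44,893.43 + $88,708.65 + $0.00 = $133,602.08.

$133,602.08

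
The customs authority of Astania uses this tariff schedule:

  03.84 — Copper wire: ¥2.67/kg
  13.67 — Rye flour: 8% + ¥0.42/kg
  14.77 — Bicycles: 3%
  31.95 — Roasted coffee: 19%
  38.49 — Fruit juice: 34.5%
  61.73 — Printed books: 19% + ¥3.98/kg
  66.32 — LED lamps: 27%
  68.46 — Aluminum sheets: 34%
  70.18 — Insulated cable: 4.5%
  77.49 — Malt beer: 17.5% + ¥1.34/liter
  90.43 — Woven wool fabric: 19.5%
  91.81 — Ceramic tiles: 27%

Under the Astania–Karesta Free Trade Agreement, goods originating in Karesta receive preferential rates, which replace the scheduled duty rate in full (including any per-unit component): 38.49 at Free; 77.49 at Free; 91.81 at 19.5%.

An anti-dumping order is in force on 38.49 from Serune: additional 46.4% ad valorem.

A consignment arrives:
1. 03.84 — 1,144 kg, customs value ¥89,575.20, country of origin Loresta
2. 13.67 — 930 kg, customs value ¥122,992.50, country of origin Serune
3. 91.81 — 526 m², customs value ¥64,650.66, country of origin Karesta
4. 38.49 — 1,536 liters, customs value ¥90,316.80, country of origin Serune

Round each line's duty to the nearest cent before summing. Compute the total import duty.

¥98,957.65

Line 1 (03.84, Loresta, 1,144 kg, ¥89,575.20):
Base rate for 03.84 is ¥2.67/kg.
Duty = 1,144 × ¥2.67 = ¥3,054.48.
Line 2 (13.67, Serune, 930 kg, ¥122,992.50):
Base rate for 13.67 is 8% + ¥0.42/kg.
Duty = ¥122,992.50 × 8% + 930 × ¥0.42 = ¥10,230.00.
Line 3 (91.81, Karesta, 526 m², ¥64,650.66):
Base rate for 91.81 is 27%.
Origin Karesta qualifies under the Astania–Karesta agreement and 91.81 is covered: preferential rate 19.5% applies instead.
Duty = ¥64,650.66 × 19.5% = ¥12,606.88.
Line 4 (38.49, Serune, 1,536 liters, ¥90,316.80):
Base rate for 38.49 is 34.5%.
38.49 has an FTA preferential rate, but origin Serune is not Karesta; base rate stands.
Additional duty on 38.49 from Serune: +46.4%. Applied ad valorem rate: 34.5% + 46.4% = 80.9%.
Duty = ¥90,316.80 × 80.9% = ¥73,066.29.
Total = ¥3,054.48 + ¥10,230.00 + ¥12,606.88 + ¥73,066.29 = ¥98,957.65.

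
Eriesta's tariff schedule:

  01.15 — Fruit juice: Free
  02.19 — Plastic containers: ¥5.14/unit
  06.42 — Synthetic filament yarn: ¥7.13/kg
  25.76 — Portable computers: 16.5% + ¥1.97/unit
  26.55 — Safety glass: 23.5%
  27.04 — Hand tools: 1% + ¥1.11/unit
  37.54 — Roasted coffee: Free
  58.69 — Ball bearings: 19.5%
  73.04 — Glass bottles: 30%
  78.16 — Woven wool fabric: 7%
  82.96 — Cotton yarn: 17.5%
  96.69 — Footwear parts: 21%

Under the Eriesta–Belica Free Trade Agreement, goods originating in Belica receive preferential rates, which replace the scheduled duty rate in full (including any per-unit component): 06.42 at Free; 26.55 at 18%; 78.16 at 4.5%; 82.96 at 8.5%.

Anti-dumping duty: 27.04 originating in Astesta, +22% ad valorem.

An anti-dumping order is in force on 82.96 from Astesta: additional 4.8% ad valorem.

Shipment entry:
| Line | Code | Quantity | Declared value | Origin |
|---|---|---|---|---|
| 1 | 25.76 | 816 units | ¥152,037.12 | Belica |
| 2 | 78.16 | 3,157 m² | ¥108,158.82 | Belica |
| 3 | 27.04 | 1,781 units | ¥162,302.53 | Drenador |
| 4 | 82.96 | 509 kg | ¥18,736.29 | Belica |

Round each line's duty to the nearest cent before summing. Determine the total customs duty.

Line 1 (25.76, Belica, 816 units, ¥152,037.12):
Base rate for 25.76 is 16.5% + ¥1.97/unit.
Origin Belica is the FTA partner but 25.76 is not on the preference list; base rate stands.
Duty = ¥152,037.12 × 16.5% + 816 × ¥1.97 = ¥26,693.64.
Line 2 (78.16, Belica, 3,157 m², ¥108,158.82):
Base rate for 78.16 is 7%.
Origin Belica qualifies under the Eriesta–Belica agreement and 78.16 is covered: preferential rate 4.5% applies instead.
Duty = ¥108,158.82 × 4.5% = ¥4,867.15.
Line 3 (27.04, Drenador, 1,781 units, ¥162,302.53):
Base rate for 27.04 is 1% + ¥1.11/unit.
The additional-duty order on 27.04 targets Astesta, not Drenador; it does not apply.
Duty = ¥162,302.53 × 1% + 1,781 × ¥1.11 = ¥3,599.94.
Line 4 (82.96, Belica, 509 kg, ¥18,736.29):
Base rate for 82.96 is 17.5%.
Origin Belica qualifies under the Eriesta–Belica agreement and 82.96 is covered: preferential rate 8.5% applies instead.
The additional-duty order on 82.96 targets Astesta, not Belica; it does not apply.
Duty = ¥18,736.29 × 8.5% = ¥1,592.58.
Total = ¥26,693.64 + ¥4,867.15 + ¥3,599.94 + ¥1,592.58 = ¥36,753.31.

¥36,753.31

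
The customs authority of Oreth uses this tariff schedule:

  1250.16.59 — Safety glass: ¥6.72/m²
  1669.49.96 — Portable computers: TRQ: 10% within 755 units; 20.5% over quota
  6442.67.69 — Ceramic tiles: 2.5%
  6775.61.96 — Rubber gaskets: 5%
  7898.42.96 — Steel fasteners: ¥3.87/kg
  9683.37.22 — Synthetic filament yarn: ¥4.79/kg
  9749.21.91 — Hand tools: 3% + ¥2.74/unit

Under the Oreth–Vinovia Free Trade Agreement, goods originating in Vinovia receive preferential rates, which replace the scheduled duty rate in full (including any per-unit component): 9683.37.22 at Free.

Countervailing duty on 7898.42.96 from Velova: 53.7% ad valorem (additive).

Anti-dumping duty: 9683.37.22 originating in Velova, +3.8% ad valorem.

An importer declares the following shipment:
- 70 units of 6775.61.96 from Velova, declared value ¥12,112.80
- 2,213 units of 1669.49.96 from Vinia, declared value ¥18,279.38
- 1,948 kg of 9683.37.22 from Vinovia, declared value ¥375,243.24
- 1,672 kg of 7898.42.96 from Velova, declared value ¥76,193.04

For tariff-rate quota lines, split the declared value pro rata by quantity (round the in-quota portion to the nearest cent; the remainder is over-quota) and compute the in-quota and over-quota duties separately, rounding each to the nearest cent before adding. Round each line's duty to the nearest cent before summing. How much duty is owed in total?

¥51,084.40

Line 1 (6775.61.96, Velova, 70 units, ¥12,112.80):
Base rate for 6775.61.96 is 5%.
Duty = ¥12,112.80 × 5% = ¥605.64.
Line 2 (1669.49.96, Vinia, 2,213 units, ¥18,279.38):
Code 1669.49.96 is under a tariff-rate quota (threshold 755 units). In-quota: 755 units at 10%; over-quota: 1,458 units at 20.5%.
Pro-rata value split: in-quota = ¥18,279.38 × 755/2,213 = ¥6,236.30; over-quota = ¥18,279.38 − ¥6,236.30 = ¥12,043.08.
In-quota duty = ¥6,236.30 × 10% = ¥623.63. Over-quota duty = ¥12,043.08 × 20.5% = ¥2,468.83.
Line duty = ¥623.63 + ¥2,468.83 = ¥3,092.46.
Line 3 (9683.37.22, Vinovia, 1,948 kg, ¥375,243.24):
Base rate for 9683.37.22 is ¥4.79/kg.
Origin Vinovia qualifies under the Oreth–Vinovia agreement and 9683.37.22 is covered: preferential rate Free applies instead.
The additional-duty order on 9683.37.22 targets Velova, not Vinovia; it does not apply.
Duty = ¥375,243.24 × 0% = ¥0.00.
Line 4 (7898.42.96, Velova, 1,672 kg, ¥76,193.04):
Base rate for 7898.42.96 is ¥3.87/kg.
Additional duty on 7898.42.96 from Velova: +53.7% ad valorem. Applied ad valorem rate = 53.7%.
Duty = ¥76,193.04 × 53.7% + 1,672 × ¥3.87 = ¥47,386.30.
Total = ¥605.64 + ¥3,092.46 + ¥0.00 + ¥47,386.30 = ¥51,084.40.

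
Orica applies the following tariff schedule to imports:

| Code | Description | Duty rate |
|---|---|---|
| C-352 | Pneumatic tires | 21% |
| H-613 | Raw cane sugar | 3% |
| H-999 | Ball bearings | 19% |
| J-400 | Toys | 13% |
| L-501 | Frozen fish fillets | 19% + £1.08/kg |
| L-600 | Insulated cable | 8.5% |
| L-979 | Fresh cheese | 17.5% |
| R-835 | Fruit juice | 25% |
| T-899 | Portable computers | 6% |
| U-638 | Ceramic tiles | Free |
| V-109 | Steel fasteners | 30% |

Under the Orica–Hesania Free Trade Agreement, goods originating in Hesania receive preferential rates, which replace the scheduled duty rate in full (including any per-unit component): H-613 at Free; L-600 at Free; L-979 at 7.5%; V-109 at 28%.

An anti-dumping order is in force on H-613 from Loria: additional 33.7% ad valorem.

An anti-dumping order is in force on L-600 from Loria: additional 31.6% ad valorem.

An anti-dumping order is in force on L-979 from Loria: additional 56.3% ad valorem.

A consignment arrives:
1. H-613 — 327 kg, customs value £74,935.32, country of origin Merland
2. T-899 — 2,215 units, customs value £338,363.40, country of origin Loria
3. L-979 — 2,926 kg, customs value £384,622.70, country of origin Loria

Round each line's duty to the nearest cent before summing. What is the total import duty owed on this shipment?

Line 1 (H-613, Merland, 327 kg, £74,935.32):
Base rate for H-613 is 3%.
H-613 has an FTA preferential rate, but origin Merland is not Hesania; base rate stands.
The additional-duty order on H-613 targets Loria, not Merland; it does not apply.
Duty = £74,935.32 × 3% = £2,248.06.
Line 2 (T-899, Loria, 2,215 units, £338,363.40):
Base rate for T-899 is 6%.
Duty = £338,363.40 × 6% = £20,301.80.
Line 3 (L-979, Loria, 2,926 kg, £384,622.70):
Base rate for L-979 is 17.5%.
L-979 has an FTA preferential rate, but origin Loria is not Hesania; base rate stands.
Additional duty on L-979 from Loria: +56.3%. Applied ad valorem rate: 17.5% + 56.3% = 73.8%.
Duty = £384,622.70 × 73.8% = £283,851.55.
Total = £2,248.06 + £20,301.80 + £283,851.55 = £306,401.41.

£306,401.41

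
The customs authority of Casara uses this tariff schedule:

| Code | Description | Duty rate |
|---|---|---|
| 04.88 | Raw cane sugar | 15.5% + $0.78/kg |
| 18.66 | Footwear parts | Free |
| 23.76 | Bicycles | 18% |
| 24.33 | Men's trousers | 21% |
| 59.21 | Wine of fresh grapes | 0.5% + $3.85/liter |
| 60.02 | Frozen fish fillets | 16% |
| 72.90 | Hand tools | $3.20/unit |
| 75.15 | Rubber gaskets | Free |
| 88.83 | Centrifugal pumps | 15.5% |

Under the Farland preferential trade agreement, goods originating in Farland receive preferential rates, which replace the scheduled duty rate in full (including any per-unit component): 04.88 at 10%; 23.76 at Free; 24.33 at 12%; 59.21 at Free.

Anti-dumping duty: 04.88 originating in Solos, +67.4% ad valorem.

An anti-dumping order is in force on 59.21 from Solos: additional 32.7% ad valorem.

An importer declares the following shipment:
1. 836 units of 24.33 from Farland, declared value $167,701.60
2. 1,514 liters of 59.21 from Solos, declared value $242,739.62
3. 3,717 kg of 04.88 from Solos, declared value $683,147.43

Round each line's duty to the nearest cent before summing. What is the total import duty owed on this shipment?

$675,771.12

Line 1 (24.33, Farland, 836 units, $167,701.60):
Base rate for 24.33 is 21%.
Origin Farland qualifies under the Casara–Farland agreement and 24.33 is covered: preferential rate 12% applies instead.
Duty = $167,701.60 × 12% = $20,124.19.
Line 2 (59.21, Solos, 1,514 liters, $242,739.62):
Base rate for 59.21 is 0.5% + $3.85/liter.
59.21 has an FTA preferential rate, but origin Solos is not Farland; base rate stands.
Additional duty on 59.21 from Solos: +32.7%. Applied ad valorem rate: 0.5% + 32.7% = 33.2%.
Duty = $242,739.62 × 33.2% + 1,514 × $3.85 = $86,418.45.
Line 3 (04.88, Solos, 3,717 kg, $683,147.43):
Base rate for 04.88 is 15.5% + $0.78/kg.
04.88 has an FTA preferential rate, but origin Solos is not Farland; base rate stands.
Additional duty on 04.88 from Solos: +67.4%. Applied ad valorem rate: 15.5% + 67.4% = 82.9%.
Duty = $683,147.43 × 82.9% + 3,717 × $0.78 = $569,228.48.
Total = $20,124.19 + $86,418.45 + $569,228.48 = $675,771.12.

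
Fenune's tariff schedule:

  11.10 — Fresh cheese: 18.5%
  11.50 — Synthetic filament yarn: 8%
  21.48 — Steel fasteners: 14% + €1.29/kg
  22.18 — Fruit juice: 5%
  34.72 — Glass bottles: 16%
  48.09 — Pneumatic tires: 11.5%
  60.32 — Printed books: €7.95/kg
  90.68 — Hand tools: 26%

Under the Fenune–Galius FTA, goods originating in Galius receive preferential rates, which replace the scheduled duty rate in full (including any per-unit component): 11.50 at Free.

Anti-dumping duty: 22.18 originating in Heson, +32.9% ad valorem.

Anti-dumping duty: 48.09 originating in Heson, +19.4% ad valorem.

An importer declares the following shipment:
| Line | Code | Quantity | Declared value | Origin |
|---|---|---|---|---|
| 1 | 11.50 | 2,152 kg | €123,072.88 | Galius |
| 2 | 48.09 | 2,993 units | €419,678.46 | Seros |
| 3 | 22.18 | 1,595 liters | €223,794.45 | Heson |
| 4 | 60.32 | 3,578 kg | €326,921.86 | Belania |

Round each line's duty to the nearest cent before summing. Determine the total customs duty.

€161,526.22

Line 1 (11.50, Galius, 2,152 kg, €123,072.88):
Base rate for 11.50 is 8%.
Origin Galius qualifies under the Fenune–Galius agreement and 11.50 is covered: preferential rate Free applies instead.
Duty = €123,072.88 × 0% = €0.00.
Line 2 (48.09, Seros, 2,993 units, €419,678.46):
Base rate for 48.09 is 11.5%.
The additional-duty order on 48.09 targets Heson, not Seros; it does not apply.
Duty = €419,678.46 × 11.5% = €48,263.02.
Line 3 (22.18, Heson, 1,595 liters, €223,794.45):
Base rate for 22.18 is 5%.
Additional duty on 22.18 from Heson: +32.9%. Applied ad valorem rate: 5% + 32.9% = 37.9%.
Duty = €223,794.45 × 37.9% = €84,818.10.
Line 4 (60.32, Belania, 3,578 kg, €326,921.86):
Base rate for 60.32 is €7.95/kg.
Duty = 3,578 × €7.95 = €28,445.10.
Total = €0.00 + €48,263.02 + €84,818.10 + €28,445.10 = €161,526.22.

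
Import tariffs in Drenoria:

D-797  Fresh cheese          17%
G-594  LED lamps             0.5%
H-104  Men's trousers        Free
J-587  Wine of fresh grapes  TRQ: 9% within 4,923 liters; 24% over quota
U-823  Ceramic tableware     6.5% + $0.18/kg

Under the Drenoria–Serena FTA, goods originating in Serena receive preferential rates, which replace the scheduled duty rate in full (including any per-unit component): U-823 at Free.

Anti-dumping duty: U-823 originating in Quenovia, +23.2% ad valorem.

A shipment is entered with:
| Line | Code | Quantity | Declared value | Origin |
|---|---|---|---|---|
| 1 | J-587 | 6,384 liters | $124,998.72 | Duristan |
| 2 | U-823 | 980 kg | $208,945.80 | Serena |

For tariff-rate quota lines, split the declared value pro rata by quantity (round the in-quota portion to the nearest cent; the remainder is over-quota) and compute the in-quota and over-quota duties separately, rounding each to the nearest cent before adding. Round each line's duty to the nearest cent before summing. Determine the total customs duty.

Line 1 (J-587, Duristan, 6,384 liters, $124,998.72):
Code J-587 is under a tariff-rate quota (threshold 4,923 liters). In-quota: 4,923 liters at 9%; over-quota: 1,461 liters at 24%.
Pro-rata value split: in-quota = $124,998.72 × 4,923/6,384 = $96,392.34; over-quota = $124,998.72 − $96,392.34 = $28,606.38.
In-quota duty = $96,392.34 × 9% = $8,675.31. Over-quota duty = $28,606.38 × 24% = $6,865.53.
Line duty = $8,675.31 + $6,865.53 = $15,540.84.
Line 2 (U-823, Serena, 980 kg, $208,945.80):
Base rate for U-823 is 6.5% + $0.18/kg.
Origin Serena qualifies under the Drenoria–Serena agreement and U-823 is covered: preferential rate Free applies instead.
The additional-duty order on U-823 targets Quenovia, not Serena; it does not apply.
Duty = $208,945.80 × 0% = $0.00.
Total = $15,540.84 + $0.00 = $15,540.84.

$15,540.84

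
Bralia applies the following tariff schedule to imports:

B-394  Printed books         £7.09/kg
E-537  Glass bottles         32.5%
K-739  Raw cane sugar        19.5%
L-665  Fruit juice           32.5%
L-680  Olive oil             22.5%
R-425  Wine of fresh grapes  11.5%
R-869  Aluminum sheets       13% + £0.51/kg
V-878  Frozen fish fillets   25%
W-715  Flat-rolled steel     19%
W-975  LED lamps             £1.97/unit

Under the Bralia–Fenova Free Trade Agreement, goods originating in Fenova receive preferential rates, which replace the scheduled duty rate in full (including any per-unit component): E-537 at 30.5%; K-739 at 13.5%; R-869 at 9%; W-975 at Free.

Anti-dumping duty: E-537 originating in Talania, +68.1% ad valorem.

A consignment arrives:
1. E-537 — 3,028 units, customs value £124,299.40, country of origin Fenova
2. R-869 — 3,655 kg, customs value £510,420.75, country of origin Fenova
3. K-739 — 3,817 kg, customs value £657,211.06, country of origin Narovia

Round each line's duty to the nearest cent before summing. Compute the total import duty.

Line 1 (E-537, Fenova, 3,028 units, £124,299.40):
Base rate for E-537 is 32.5%.
Origin Fenova qualifies under the Bralia–Fenova agreement and E-537 is covered: preferential rate 30.5% applies instead.
The additional-duty order on E-537 targets Talania, not Fenova; it does not apply.
Duty = £124,299.40 × 30.5% = £37,911.32.
Line 2 (R-869, Fenova, 3,655 kg, £510,420.75):
Base rate for R-869 is 13% + £0.51/kg.
Origin Fenova qualifies under the Bralia–Fenova agreement and R-869 is covered: preferential rate 9% applies instead.
Duty = £510,420.75 × 9% = £45,937.87.
Line 3 (K-739, Narovia, 3,817 kg, £657,211.06):
Base rate for K-739 is 19.5%.
K-739 has an FTA preferential rate, but origin Narovia is not Fenova; base rate stands.
Duty = £657,211.06 × 19.5% = £128,156.16.
Total = £37,911.32 + £45,937.87 + £128,156.16 = £212,005.35.

£212,005.35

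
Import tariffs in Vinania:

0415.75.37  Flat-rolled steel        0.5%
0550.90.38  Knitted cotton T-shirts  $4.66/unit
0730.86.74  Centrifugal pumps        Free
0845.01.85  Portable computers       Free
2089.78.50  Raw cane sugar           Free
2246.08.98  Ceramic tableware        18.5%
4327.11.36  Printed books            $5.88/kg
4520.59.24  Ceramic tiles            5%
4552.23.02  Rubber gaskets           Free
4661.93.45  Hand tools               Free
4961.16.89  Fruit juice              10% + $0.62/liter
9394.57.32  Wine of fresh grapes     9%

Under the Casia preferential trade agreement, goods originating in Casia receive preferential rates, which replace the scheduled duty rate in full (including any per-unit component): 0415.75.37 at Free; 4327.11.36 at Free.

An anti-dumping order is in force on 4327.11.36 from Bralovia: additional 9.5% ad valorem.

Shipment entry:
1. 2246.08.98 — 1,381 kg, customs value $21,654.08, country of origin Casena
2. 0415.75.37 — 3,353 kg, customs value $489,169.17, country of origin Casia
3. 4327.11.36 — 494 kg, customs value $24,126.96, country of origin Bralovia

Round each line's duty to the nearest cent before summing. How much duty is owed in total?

Line 1 (2246.08.98, Casena, 1,381 kg, $21,654.08):
Base rate for 2246.08.98 is 18.5%.
Duty = $21,654.08 × 18.5% = $4,006.00.
Line 2 (0415.75.37, Casia, 3,353 kg, $489,169.17):
Base rate for 0415.75.37 is 0.5%.
Origin Casia qualifies under the Vinania–Casia agreement and 0415.75.37 is covered: preferential rate Free applies instead.
Duty = $489,169.17 × 0% = $0.00.
Line 3 (4327.11.36, Bralovia, 494 kg, $24,126.96):
Base rate for 4327.11.36 is $5.88/kg.
4327.11.36 has an FTA preferential rate, but origin Bralovia is not Casia; base rate stands.
Additional duty on 4327.11.36 from Bralovia: +9.5% ad valorem. Applied ad valorem rate = 9.5%.
Duty = $24,126.96 × 9.5% + 494 × $5.88 = $5,196.78.
Total = $4,006.00 + $0.00 + $5,196.78 = $9,202.78.

$9,202.78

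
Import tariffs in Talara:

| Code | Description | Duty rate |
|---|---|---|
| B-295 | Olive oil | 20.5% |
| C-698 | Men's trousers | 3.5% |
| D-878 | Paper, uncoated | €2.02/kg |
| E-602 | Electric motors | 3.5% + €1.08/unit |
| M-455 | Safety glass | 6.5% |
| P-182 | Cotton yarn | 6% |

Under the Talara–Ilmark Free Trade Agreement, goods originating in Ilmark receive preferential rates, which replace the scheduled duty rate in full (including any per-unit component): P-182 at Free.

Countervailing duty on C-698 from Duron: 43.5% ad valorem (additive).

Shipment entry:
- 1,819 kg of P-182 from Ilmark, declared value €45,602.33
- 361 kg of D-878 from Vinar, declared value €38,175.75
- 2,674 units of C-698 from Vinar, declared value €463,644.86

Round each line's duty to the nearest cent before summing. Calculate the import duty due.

Line 1 (P-182, Ilmark, 1,819 kg, €45,602.33):
Base rate for P-182 is 6%.
Origin Ilmark qualifies under the Talara–Ilmark agreement and P-182 is covered: preferential rate Free applies instead.
Duty = €45,602.33 × 0% = €0.00.
Line 2 (D-878, Vinar, 361 kg, €38,175.75):
Base rate for D-878 is €2.02/kg.
Duty = 361 × €2.02 = €729.22.
Line 3 (C-698, Vinar, 2,674 units, €463,644.86):
Base rate for C-698 is 3.5%.
The additional-duty order on C-698 targets Duron, not Vinar; it does not apply.
Duty = €463,644.86 × 3.5% = €16,227.57.
Total = €0.00 + €729.22 + €16,227.57 = €16,956.79.

€16,956.79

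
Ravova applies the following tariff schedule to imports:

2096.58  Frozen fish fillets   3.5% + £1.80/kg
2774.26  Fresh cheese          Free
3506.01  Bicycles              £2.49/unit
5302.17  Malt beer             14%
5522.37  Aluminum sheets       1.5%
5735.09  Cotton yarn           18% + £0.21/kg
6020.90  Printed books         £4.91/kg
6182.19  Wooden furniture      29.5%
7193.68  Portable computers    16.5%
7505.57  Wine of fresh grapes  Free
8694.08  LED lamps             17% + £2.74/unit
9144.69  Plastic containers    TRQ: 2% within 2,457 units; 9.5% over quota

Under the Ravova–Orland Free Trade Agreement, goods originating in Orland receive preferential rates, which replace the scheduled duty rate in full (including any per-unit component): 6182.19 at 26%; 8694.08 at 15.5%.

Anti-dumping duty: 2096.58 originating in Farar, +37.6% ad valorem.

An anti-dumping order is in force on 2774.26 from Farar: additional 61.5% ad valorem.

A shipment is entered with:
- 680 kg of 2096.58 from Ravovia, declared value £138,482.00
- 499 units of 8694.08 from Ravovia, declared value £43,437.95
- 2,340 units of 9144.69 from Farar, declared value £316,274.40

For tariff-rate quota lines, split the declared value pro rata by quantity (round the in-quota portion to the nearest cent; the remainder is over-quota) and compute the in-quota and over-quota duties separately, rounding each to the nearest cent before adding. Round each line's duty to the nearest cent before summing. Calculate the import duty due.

£21,148.07

Line 1 (2096.58, Ravovia, 680 kg, £138,482.00):
Base rate for 2096.58 is 3.5% + £1.80/kg.
The additional-duty order on 2096.58 targets Farar, not Ravovia; it does not apply.
Duty = £138,482.00 × 3.5% + 680 × £1.80 = £6,070.87.
Line 2 (8694.08, Ravovia, 499 units, £43,437.95):
Base rate for 8694.08 is 17% + £2.74/unit.
8694.08 has an FTA preferential rate, but origin Ravovia is not Orland; base rate stands.
Duty = £43,437.95 × 17% + 499 × £2.74 = £8,751.71.
Line 3 (9144.69, Farar, 2,340 units, £316,274.40):
Code 9144.69 is under a tariff-rate quota (threshold 2,457 units). Quantity 2,340 units is within the quota, so the in-quota rate 2% applies to the full value.
Duty = £316,274.40 × 2% = £6,325.49.
Total = £6,070.87 + £8,751.71 + £6,325.49 = £21,148.07.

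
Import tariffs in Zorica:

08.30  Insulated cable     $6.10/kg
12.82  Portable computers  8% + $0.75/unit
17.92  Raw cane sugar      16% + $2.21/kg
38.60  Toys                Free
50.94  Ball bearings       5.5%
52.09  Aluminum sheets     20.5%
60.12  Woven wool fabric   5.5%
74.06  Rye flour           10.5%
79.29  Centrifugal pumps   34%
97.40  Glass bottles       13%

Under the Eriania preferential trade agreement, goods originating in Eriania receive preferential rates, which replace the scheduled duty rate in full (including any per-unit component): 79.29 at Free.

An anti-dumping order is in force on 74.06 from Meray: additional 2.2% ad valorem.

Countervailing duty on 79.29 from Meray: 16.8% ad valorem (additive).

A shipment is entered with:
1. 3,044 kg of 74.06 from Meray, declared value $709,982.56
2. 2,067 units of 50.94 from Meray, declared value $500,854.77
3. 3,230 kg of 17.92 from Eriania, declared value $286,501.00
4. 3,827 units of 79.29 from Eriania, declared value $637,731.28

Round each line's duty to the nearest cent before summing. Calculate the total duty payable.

Line 1 (74.06, Meray, 3,044 kg, $709,982.56):
Base rate for 74.06 is 10.5%.
Additional duty on 74.06 from Meray: +2.2%. Applied ad valorem rate: 10.5% + 2.2% = 12.7%.
Duty = $709,982.56 × 12.7% = $90,167.79.
Line 2 (50.94, Meray, 2,067 units, $500,854.77):
Base rate for 50.94 is 5.5%.
Duty = $500,854.77 × 5.5% = $27,547.01.
Line 3 (17.92, Eriania, 3,230 kg, $286,501.00):
Base rate for 17.92 is 16% + $2.21/kg.
Origin Eriania is the FTA partner but 17.92 is not on the preference list; base rate stands.
Duty = $286,501.00 × 16% + 3,230 × $2.21 = $52,978.46.
Line 4 (79.29, Eriania, 3,827 units, $637,731.28):
Base rate for 79.29 is 34%.
Origin Eriania qualifies under the Zorica–Eriania agreement and 79.29 is covered: preferential rate Free applies instead.
The additional-duty order on 79.29 targets Meray, not Eriania; it does not apply.
Duty = $637,731.28 × 0% = $0.00.
Total = $90,167.79 + $27,547.01 + $52,978.46 + $0.00 = $170,693.26.

$170,693.26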